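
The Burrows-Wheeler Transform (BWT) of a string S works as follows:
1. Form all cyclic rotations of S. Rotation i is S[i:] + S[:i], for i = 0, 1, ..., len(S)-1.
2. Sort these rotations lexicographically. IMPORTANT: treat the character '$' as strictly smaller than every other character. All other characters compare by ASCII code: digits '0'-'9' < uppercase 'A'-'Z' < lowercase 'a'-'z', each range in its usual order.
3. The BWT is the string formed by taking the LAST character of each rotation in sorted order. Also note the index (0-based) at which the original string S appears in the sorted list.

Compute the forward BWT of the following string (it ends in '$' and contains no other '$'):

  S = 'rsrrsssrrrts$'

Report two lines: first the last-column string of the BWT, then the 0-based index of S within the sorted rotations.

Answer: sssr$rrtsrsrr
4

Derivation:
All 13 rotations (rotation i = S[i:]+S[:i]):
  rot[0] = rsrrsssrrrts$
  rot[1] = srrsssrrrts$r
  rot[2] = rrsssrrrts$rs
  rot[3] = rsssrrrts$rsr
  rot[4] = sssrrrts$rsrr
  rot[5] = ssrrrts$rsrrs
  rot[6] = srrrts$rsrrss
  rot[7] = rrrts$rsrrsss
  rot[8] = rrts$rsrrsssr
  rot[9] = rts$rsrrsssrr
  rot[10] = ts$rsrrsssrrr
  rot[11] = s$rsrrsssrrrt
  rot[12] = $rsrrsssrrrts
Sorted (with $ < everything):
  sorted[0] = $rsrrsssrrrts  (last char: 's')
  sorted[1] = rrrts$rsrrsss  (last char: 's')
  sorted[2] = rrsssrrrts$rs  (last char: 's')
  sorted[3] = rrts$rsrrsssr  (last char: 'r')
  sorted[4] = rsrrsssrrrts$  (last char: '$')
  sorted[5] = rsssrrrts$rsr  (last char: 'r')
  sorted[6] = rts$rsrrsssrr  (last char: 'r')
  sorted[7] = s$rsrrsssrrrt  (last char: 't')
  sorted[8] = srrrts$rsrrss  (last char: 's')
  sorted[9] = srrsssrrrts$r  (last char: 'r')
  sorted[10] = ssrrrts$rsrrs  (last char: 's')
  sorted[11] = sssrrrts$rsrr  (last char: 'r')
  sorted[12] = ts$rsrrsssrrr  (last char: 'r')
Last column: sssr$rrtsrsrr
Original string S is at sorted index 4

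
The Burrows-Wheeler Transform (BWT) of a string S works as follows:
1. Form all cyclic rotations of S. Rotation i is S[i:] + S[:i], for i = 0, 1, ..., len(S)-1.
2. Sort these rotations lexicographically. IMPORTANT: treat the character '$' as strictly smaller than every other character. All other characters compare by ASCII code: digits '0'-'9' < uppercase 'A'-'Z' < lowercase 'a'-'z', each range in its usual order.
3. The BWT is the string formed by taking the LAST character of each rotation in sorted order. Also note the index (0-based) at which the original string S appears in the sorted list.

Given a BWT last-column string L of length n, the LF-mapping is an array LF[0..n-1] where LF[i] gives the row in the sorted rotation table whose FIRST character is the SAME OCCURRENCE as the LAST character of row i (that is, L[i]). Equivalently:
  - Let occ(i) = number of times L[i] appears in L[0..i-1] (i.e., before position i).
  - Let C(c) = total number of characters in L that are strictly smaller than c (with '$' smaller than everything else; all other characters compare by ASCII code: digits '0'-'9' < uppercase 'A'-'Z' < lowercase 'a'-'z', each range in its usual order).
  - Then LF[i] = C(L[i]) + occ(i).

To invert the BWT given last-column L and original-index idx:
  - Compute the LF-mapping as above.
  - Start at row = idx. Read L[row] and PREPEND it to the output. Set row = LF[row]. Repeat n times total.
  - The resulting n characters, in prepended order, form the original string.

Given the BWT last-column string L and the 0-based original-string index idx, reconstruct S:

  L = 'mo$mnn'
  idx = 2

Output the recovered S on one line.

Answer: mnnom$

Derivation:
LF mapping: 1 5 0 2 3 4
Walk LF starting at row 2, prepending L[row]:
  step 1: row=2, L[2]='$', prepend. Next row=LF[2]=0
  step 2: row=0, L[0]='m', prepend. Next row=LF[0]=1
  step 3: row=1, L[1]='o', prepend. Next row=LF[1]=5
  step 4: row=5, L[5]='n', prepend. Next row=LF[5]=4
  step 5: row=4, L[4]='n', prepend. Next row=LF[4]=3
  step 6: row=3, L[3]='m', prepend. Next row=LF[3]=2
Reversed output: mnnom$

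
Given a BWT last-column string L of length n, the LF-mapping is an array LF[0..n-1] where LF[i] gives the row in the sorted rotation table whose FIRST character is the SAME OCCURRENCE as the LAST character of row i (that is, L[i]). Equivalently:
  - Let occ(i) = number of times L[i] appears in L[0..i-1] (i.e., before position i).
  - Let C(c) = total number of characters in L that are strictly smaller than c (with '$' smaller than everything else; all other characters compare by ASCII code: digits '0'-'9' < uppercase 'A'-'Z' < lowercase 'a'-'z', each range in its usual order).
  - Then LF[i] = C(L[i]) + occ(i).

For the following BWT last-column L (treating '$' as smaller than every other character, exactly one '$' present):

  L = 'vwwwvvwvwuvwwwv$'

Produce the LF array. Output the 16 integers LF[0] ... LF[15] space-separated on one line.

Char counts: '$':1, 'u':1, 'v':6, 'w':8
C (first-col start): C('$')=0, C('u')=1, C('v')=2, C('w')=8
L[0]='v': occ=0, LF[0]=C('v')+0=2+0=2
L[1]='w': occ=0, LF[1]=C('w')+0=8+0=8
L[2]='w': occ=1, LF[2]=C('w')+1=8+1=9
L[3]='w': occ=2, LF[3]=C('w')+2=8+2=10
L[4]='v': occ=1, LF[4]=C('v')+1=2+1=3
L[5]='v': occ=2, LF[5]=C('v')+2=2+2=4
L[6]='w': occ=3, LF[6]=C('w')+3=8+3=11
L[7]='v': occ=3, LF[7]=C('v')+3=2+3=5
L[8]='w': occ=4, LF[8]=C('w')+4=8+4=12
L[9]='u': occ=0, LF[9]=C('u')+0=1+0=1
L[10]='v': occ=4, LF[10]=C('v')+4=2+4=6
L[11]='w': occ=5, LF[11]=C('w')+5=8+5=13
L[12]='w': occ=6, LF[12]=C('w')+6=8+6=14
L[13]='w': occ=7, LF[13]=C('w')+7=8+7=15
L[14]='v': occ=5, LF[14]=C('v')+5=2+5=7
L[15]='$': occ=0, LF[15]=C('$')+0=0+0=0

Answer: 2 8 9 10 3 4 11 5 12 1 6 13 14 15 7 0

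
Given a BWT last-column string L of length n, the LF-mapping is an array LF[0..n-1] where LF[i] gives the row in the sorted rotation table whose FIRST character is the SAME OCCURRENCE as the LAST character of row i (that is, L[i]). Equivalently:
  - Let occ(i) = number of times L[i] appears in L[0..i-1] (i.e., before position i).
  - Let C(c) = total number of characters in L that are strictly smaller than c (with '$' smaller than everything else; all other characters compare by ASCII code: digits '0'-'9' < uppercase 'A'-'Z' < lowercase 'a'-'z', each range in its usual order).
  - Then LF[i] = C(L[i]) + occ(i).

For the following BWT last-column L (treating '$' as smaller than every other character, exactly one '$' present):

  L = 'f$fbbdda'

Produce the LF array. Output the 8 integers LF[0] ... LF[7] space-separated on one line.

Answer: 6 0 7 2 3 4 5 1

Derivation:
Char counts: '$':1, 'a':1, 'b':2, 'd':2, 'f':2
C (first-col start): C('$')=0, C('a')=1, C('b')=2, C('d')=4, C('f')=6
L[0]='f': occ=0, LF[0]=C('f')+0=6+0=6
L[1]='$': occ=0, LF[1]=C('$')+0=0+0=0
L[2]='f': occ=1, LF[2]=C('f')+1=6+1=7
L[3]='b': occ=0, LF[3]=C('b')+0=2+0=2
L[4]='b': occ=1, LF[4]=C('b')+1=2+1=3
L[5]='d': occ=0, LF[5]=C('d')+0=4+0=4
L[6]='d': occ=1, LF[6]=C('d')+1=4+1=5
L[7]='a': occ=0, LF[7]=C('a')+0=1+0=1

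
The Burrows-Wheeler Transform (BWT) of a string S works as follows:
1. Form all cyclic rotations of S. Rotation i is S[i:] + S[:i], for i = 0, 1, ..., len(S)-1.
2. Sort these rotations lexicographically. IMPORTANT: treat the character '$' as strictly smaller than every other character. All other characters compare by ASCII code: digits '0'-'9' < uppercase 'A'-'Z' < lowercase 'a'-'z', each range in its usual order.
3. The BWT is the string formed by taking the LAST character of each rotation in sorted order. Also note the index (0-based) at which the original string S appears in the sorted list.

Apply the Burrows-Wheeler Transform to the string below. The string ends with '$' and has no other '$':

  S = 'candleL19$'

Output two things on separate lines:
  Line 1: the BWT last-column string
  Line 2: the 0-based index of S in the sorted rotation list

Answer: 9L1ec$nlda
5

Derivation:
All 10 rotations (rotation i = S[i:]+S[:i]):
  rot[0] = candleL19$
  rot[1] = andleL19$c
  rot[2] = ndleL19$ca
  rot[3] = dleL19$can
  rot[4] = leL19$cand
  rot[5] = eL19$candl
  rot[6] = L19$candle
  rot[7] = 19$candleL
  rot[8] = 9$candleL1
  rot[9] = $candleL19
Sorted (with $ < everything):
  sorted[0] = $candleL19  (last char: '9')
  sorted[1] = 19$candleL  (last char: 'L')
  sorted[2] = 9$candleL1  (last char: '1')
  sorted[3] = L19$candle  (last char: 'e')
  sorted[4] = andleL19$c  (last char: 'c')
  sorted[5] = candleL19$  (last char: '$')
  sorted[6] = dleL19$can  (last char: 'n')
  sorted[7] = eL19$candl  (last char: 'l')
  sorted[8] = leL19$cand  (last char: 'd')
  sorted[9] = ndleL19$ca  (last char: 'a')
Last column: 9L1ec$nlda
Original string S is at sorted index 5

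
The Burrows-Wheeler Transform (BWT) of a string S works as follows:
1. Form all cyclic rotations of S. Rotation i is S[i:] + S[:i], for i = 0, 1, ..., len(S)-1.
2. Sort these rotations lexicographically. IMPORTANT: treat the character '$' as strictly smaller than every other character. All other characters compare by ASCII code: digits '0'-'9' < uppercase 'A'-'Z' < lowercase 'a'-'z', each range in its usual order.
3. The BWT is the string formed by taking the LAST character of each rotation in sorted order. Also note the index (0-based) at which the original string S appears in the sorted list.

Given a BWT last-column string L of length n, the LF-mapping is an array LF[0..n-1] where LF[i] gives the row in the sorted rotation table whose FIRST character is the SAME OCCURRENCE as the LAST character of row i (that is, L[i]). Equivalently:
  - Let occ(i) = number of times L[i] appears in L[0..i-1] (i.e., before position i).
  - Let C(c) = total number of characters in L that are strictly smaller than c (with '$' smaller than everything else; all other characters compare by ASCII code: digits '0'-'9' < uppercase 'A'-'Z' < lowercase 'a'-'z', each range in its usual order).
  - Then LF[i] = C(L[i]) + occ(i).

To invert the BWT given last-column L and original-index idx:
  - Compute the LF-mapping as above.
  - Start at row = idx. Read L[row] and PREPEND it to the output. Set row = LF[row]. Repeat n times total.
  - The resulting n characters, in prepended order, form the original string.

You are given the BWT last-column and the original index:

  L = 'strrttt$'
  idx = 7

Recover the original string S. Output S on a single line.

Answer: ttttrrs$

Derivation:
LF mapping: 3 4 1 2 5 6 7 0
Walk LF starting at row 7, prepending L[row]:
  step 1: row=7, L[7]='$', prepend. Next row=LF[7]=0
  step 2: row=0, L[0]='s', prepend. Next row=LF[0]=3
  step 3: row=3, L[3]='r', prepend. Next row=LF[3]=2
  step 4: row=2, L[2]='r', prepend. Next row=LF[2]=1
  step 5: row=1, L[1]='t', prepend. Next row=LF[1]=4
  step 6: row=4, L[4]='t', prepend. Next row=LF[4]=5
  step 7: row=5, L[5]='t', prepend. Next row=LF[5]=6
  step 8: row=6, L[6]='t', prepend. Next row=LF[6]=7
Reversed output: ttttrrs$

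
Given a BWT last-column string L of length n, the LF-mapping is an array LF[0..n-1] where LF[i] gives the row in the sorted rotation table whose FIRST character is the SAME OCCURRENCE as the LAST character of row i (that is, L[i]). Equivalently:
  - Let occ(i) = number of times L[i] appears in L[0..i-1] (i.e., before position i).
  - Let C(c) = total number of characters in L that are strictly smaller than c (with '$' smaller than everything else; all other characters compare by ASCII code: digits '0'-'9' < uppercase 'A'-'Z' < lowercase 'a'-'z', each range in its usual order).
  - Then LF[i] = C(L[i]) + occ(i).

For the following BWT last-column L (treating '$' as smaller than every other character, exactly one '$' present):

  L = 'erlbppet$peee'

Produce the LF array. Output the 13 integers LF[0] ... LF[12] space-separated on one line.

Answer: 2 11 7 1 8 9 3 12 0 10 4 5 6

Derivation:
Char counts: '$':1, 'b':1, 'e':5, 'l':1, 'p':3, 'r':1, 't':1
C (first-col start): C('$')=0, C('b')=1, C('e')=2, C('l')=7, C('p')=8, C('r')=11, C('t')=12
L[0]='e': occ=0, LF[0]=C('e')+0=2+0=2
L[1]='r': occ=0, LF[1]=C('r')+0=11+0=11
L[2]='l': occ=0, LF[2]=C('l')+0=7+0=7
L[3]='b': occ=0, LF[3]=C('b')+0=1+0=1
L[4]='p': occ=0, LF[4]=C('p')+0=8+0=8
L[5]='p': occ=1, LF[5]=C('p')+1=8+1=9
L[6]='e': occ=1, LF[6]=C('e')+1=2+1=3
L[7]='t': occ=0, LF[7]=C('t')+0=12+0=12
L[8]='$': occ=0, LF[8]=C('$')+0=0+0=0
L[9]='p': occ=2, LF[9]=C('p')+2=8+2=10
L[10]='e': occ=2, LF[10]=C('e')+2=2+2=4
L[11]='e': occ=3, LF[11]=C('e')+3=2+3=5
L[12]='e': occ=4, LF[12]=C('e')+4=2+4=6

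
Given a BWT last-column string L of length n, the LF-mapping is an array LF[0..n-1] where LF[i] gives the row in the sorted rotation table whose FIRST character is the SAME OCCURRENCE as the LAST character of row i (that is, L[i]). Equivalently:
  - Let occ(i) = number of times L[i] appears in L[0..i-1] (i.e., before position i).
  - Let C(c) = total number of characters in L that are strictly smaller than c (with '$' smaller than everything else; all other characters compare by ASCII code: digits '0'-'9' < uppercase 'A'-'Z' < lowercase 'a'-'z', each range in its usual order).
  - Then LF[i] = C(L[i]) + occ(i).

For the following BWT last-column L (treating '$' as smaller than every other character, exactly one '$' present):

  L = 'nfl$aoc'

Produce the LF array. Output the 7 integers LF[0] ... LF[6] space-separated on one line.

Char counts: '$':1, 'a':1, 'c':1, 'f':1, 'l':1, 'n':1, 'o':1
C (first-col start): C('$')=0, C('a')=1, C('c')=2, C('f')=3, C('l')=4, C('n')=5, C('o')=6
L[0]='n': occ=0, LF[0]=C('n')+0=5+0=5
L[1]='f': occ=0, LF[1]=C('f')+0=3+0=3
L[2]='l': occ=0, LF[2]=C('l')+0=4+0=4
L[3]='$': occ=0, LF[3]=C('$')+0=0+0=0
L[4]='a': occ=0, LF[4]=C('a')+0=1+0=1
L[5]='o': occ=0, LF[5]=C('o')+0=6+0=6
L[6]='c': occ=0, LF[6]=C('c')+0=2+0=2

Answer: 5 3 4 0 1 6 2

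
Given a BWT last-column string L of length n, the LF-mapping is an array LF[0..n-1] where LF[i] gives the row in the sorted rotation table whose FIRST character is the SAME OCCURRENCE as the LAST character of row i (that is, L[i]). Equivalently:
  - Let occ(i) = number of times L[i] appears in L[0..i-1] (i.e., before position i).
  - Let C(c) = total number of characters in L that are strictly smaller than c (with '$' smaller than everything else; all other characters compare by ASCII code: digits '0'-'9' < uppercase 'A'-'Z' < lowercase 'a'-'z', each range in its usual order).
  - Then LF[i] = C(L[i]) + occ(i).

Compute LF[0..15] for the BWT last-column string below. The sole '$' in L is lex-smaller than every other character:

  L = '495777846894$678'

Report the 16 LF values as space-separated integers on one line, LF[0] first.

Char counts: '$':1, '4':3, '5':1, '6':2, '7':4, '8':3, '9':2
C (first-col start): C('$')=0, C('4')=1, C('5')=4, C('6')=5, C('7')=7, C('8')=11, C('9')=14
L[0]='4': occ=0, LF[0]=C('4')+0=1+0=1
L[1]='9': occ=0, LF[1]=C('9')+0=14+0=14
L[2]='5': occ=0, LF[2]=C('5')+0=4+0=4
L[3]='7': occ=0, LF[3]=C('7')+0=7+0=7
L[4]='7': occ=1, LF[4]=C('7')+1=7+1=8
L[5]='7': occ=2, LF[5]=C('7')+2=7+2=9
L[6]='8': occ=0, LF[6]=C('8')+0=11+0=11
L[7]='4': occ=1, LF[7]=C('4')+1=1+1=2
L[8]='6': occ=0, LF[8]=C('6')+0=5+0=5
L[9]='8': occ=1, LF[9]=C('8')+1=11+1=12
L[10]='9': occ=1, LF[10]=C('9')+1=14+1=15
L[11]='4': occ=2, LF[11]=C('4')+2=1+2=3
L[12]='$': occ=0, LF[12]=C('$')+0=0+0=0
L[13]='6': occ=1, LF[13]=C('6')+1=5+1=6
L[14]='7': occ=3, LF[14]=C('7')+3=7+3=10
L[15]='8': occ=2, LF[15]=C('8')+2=11+2=13

Answer: 1 14 4 7 8 9 11 2 5 12 15 3 0 6 10 13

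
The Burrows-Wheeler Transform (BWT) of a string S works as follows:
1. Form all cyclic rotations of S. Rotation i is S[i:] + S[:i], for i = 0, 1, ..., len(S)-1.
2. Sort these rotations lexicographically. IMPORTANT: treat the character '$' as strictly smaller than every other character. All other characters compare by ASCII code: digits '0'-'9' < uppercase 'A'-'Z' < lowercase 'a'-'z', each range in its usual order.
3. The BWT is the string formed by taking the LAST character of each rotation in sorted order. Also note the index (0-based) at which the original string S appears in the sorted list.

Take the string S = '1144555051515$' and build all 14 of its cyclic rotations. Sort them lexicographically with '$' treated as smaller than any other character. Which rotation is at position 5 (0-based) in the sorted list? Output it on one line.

All 14 rotations (rotation i = S[i:]+S[:i]):
  rot[0] = 1144555051515$
  rot[1] = 144555051515$1
  rot[2] = 44555051515$11
  rot[3] = 4555051515$114
  rot[4] = 555051515$1144
  rot[5] = 55051515$11445
  rot[6] = 5051515$114455
  rot[7] = 051515$1144555
  rot[8] = 51515$11445550
  rot[9] = 1515$114455505
  rot[10] = 515$1144555051
  rot[11] = 15$11445550515
  rot[12] = 5$114455505151
  rot[13] = $1144555051515
Sorted (with $ < everything):
  sorted[0] = $1144555051515
  sorted[1] = 051515$1144555
  sorted[2] = 1144555051515$
  sorted[3] = 144555051515$1
  sorted[4] = 15$11445550515
  sorted[5] = 1515$114455505
  sorted[6] = 44555051515$11
  sorted[7] = 4555051515$114
  sorted[8] = 5$114455505151
  sorted[9] = 5051515$114455
  sorted[10] = 515$1144555051
  sorted[11] = 51515$11445550
  sorted[12] = 55051515$11445
  sorted[13] = 555051515$1144
sorted[5] = 1515$114455505

Answer: 1515$114455505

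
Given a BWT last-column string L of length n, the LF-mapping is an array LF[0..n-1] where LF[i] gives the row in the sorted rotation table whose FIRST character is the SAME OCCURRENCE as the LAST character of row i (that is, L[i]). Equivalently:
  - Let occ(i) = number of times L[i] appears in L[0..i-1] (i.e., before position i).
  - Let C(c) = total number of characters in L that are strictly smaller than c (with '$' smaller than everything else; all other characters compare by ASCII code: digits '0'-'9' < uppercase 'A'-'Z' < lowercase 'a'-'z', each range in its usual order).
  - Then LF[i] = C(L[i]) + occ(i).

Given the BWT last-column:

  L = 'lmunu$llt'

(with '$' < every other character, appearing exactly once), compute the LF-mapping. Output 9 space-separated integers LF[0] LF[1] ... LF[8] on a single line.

Char counts: '$':1, 'l':3, 'm':1, 'n':1, 't':1, 'u':2
C (first-col start): C('$')=0, C('l')=1, C('m')=4, C('n')=5, C('t')=6, C('u')=7
L[0]='l': occ=0, LF[0]=C('l')+0=1+0=1
L[1]='m': occ=0, LF[1]=C('m')+0=4+0=4
L[2]='u': occ=0, LF[2]=C('u')+0=7+0=7
L[3]='n': occ=0, LF[3]=C('n')+0=5+0=5
L[4]='u': occ=1, LF[4]=C('u')+1=7+1=8
L[5]='$': occ=0, LF[5]=C('$')+0=0+0=0
L[6]='l': occ=1, LF[6]=C('l')+1=1+1=2
L[7]='l': occ=2, LF[7]=C('l')+2=1+2=3
L[8]='t': occ=0, LF[8]=C('t')+0=6+0=6

Answer: 1 4 7 5 8 0 2 3 6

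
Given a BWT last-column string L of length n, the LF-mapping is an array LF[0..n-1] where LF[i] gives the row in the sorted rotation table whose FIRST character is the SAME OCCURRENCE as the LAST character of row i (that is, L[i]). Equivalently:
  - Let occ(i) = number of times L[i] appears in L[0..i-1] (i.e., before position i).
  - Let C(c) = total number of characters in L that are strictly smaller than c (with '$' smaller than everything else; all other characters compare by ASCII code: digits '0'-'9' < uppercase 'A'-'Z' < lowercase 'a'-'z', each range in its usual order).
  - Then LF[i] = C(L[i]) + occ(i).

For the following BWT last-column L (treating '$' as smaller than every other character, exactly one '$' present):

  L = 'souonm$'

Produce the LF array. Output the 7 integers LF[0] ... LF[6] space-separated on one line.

Answer: 5 3 6 4 2 1 0

Derivation:
Char counts: '$':1, 'm':1, 'n':1, 'o':2, 's':1, 'u':1
C (first-col start): C('$')=0, C('m')=1, C('n')=2, C('o')=3, C('s')=5, C('u')=6
L[0]='s': occ=0, LF[0]=C('s')+0=5+0=5
L[1]='o': occ=0, LF[1]=C('o')+0=3+0=3
L[2]='u': occ=0, LF[2]=C('u')+0=6+0=6
L[3]='o': occ=1, LF[3]=C('o')+1=3+1=4
L[4]='n': occ=0, LF[4]=C('n')+0=2+0=2
L[5]='m': occ=0, LF[5]=C('m')+0=1+0=1
L[6]='$': occ=0, LF[6]=C('$')+0=0+0=0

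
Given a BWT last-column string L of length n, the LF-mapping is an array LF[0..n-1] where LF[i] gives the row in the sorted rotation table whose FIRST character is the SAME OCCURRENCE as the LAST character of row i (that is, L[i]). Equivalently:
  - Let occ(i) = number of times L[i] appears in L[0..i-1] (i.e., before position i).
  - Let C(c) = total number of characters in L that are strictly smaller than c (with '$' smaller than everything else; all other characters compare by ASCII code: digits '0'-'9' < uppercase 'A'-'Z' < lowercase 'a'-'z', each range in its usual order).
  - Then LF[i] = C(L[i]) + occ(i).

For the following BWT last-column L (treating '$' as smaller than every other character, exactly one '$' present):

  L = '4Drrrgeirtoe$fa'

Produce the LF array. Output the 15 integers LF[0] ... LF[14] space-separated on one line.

Char counts: '$':1, '4':1, 'D':1, 'a':1, 'e':2, 'f':1, 'g':1, 'i':1, 'o':1, 'r':4, 't':1
C (first-col start): C('$')=0, C('4')=1, C('D')=2, C('a')=3, C('e')=4, C('f')=6, C('g')=7, C('i')=8, C('o')=9, C('r')=10, C('t')=14
L[0]='4': occ=0, LF[0]=C('4')+0=1+0=1
L[1]='D': occ=0, LF[1]=C('D')+0=2+0=2
L[2]='r': occ=0, LF[2]=C('r')+0=10+0=10
L[3]='r': occ=1, LF[3]=C('r')+1=10+1=11
L[4]='r': occ=2, LF[4]=C('r')+2=10+2=12
L[5]='g': occ=0, LF[5]=C('g')+0=7+0=7
L[6]='e': occ=0, LF[6]=C('e')+0=4+0=4
L[7]='i': occ=0, LF[7]=C('i')+0=8+0=8
L[8]='r': occ=3, LF[8]=C('r')+3=10+3=13
L[9]='t': occ=0, LF[9]=C('t')+0=14+0=14
L[10]='o': occ=0, LF[10]=C('o')+0=9+0=9
L[11]='e': occ=1, LF[11]=C('e')+1=4+1=5
L[12]='$': occ=0, LF[12]=C('$')+0=0+0=0
L[13]='f': occ=0, LF[13]=C('f')+0=6+0=6
L[14]='a': occ=0, LF[14]=C('a')+0=3+0=3

Answer: 1 2 10 11 12 7 4 8 13 14 9 5 0 6 3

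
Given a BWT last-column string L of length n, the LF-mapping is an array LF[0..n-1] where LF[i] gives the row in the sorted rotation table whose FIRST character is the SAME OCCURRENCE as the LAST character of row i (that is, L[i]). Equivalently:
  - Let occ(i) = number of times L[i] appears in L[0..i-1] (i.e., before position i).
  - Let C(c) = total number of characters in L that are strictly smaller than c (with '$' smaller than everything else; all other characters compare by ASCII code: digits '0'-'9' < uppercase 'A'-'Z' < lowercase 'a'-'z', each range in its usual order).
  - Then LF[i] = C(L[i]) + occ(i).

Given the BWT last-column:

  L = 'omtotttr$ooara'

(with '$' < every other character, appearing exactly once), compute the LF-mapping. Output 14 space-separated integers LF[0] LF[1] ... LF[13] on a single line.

Answer: 4 3 10 5 11 12 13 8 0 6 7 1 9 2

Derivation:
Char counts: '$':1, 'a':2, 'm':1, 'o':4, 'r':2, 't':4
C (first-col start): C('$')=0, C('a')=1, C('m')=3, C('o')=4, C('r')=8, C('t')=10
L[0]='o': occ=0, LF[0]=C('o')+0=4+0=4
L[1]='m': occ=0, LF[1]=C('m')+0=3+0=3
L[2]='t': occ=0, LF[2]=C('t')+0=10+0=10
L[3]='o': occ=1, LF[3]=C('o')+1=4+1=5
L[4]='t': occ=1, LF[4]=C('t')+1=10+1=11
L[5]='t': occ=2, LF[5]=C('t')+2=10+2=12
L[6]='t': occ=3, LF[6]=C('t')+3=10+3=13
L[7]='r': occ=0, LF[7]=C('r')+0=8+0=8
L[8]='$': occ=0, LF[8]=C('$')+0=0+0=0
L[9]='o': occ=2, LF[9]=C('o')+2=4+2=6
L[10]='o': occ=3, LF[10]=C('o')+3=4+3=7
L[11]='a': occ=0, LF[11]=C('a')+0=1+0=1
L[12]='r': occ=1, LF[12]=C('r')+1=8+1=9
L[13]='a': occ=1, LF[13]=C('a')+1=1+1=2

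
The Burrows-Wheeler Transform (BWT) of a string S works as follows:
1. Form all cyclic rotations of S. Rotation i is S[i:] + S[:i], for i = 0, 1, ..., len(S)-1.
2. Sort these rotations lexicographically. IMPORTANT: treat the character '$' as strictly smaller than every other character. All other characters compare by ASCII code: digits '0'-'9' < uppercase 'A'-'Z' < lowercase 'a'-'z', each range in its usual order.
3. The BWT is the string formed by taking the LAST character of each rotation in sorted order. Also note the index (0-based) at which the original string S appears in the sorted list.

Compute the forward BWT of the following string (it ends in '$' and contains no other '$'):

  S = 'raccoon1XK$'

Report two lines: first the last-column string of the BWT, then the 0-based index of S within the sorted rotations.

All 11 rotations (rotation i = S[i:]+S[:i]):
  rot[0] = raccoon1XK$
  rot[1] = accoon1XK$r
  rot[2] = ccoon1XK$ra
  rot[3] = coon1XK$rac
  rot[4] = oon1XK$racc
  rot[5] = on1XK$racco
  rot[6] = n1XK$raccoo
  rot[7] = 1XK$raccoon
  rot[8] = XK$raccoon1
  rot[9] = K$raccoon1X
  rot[10] = $raccoon1XK
Sorted (with $ < everything):
  sorted[0] = $raccoon1XK  (last char: 'K')
  sorted[1] = 1XK$raccoon  (last char: 'n')
  sorted[2] = K$raccoon1X  (last char: 'X')
  sorted[3] = XK$raccoon1  (last char: '1')
  sorted[4] = accoon1XK$r  (last char: 'r')
  sorted[5] = ccoon1XK$ra  (last char: 'a')
  sorted[6] = coon1XK$rac  (last char: 'c')
  sorted[7] = n1XK$raccoo  (last char: 'o')
  sorted[8] = on1XK$racco  (last char: 'o')
  sorted[9] = oon1XK$racc  (last char: 'c')
  sorted[10] = raccoon1XK$  (last char: '$')
Last column: KnX1racooc$
Original string S is at sorted index 10

Answer: KnX1racooc$
10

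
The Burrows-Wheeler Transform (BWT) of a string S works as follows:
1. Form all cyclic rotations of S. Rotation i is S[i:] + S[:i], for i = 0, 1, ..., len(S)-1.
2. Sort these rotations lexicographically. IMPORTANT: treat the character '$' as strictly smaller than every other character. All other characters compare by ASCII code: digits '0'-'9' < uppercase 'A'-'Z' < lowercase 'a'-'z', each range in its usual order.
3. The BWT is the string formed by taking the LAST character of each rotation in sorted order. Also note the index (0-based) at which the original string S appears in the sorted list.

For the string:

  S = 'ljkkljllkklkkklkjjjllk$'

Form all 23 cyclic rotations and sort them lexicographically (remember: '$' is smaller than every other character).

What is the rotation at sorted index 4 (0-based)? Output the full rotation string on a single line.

Answer: jllk$ljkkljllkklkkklkjj

Derivation:
All 23 rotations (rotation i = S[i:]+S[:i]):
  rot[0] = ljkkljllkklkkklkjjjllk$
  rot[1] = jkkljllkklkkklkjjjllk$l
  rot[2] = kkljllkklkkklkjjjllk$lj
  rot[3] = kljllkklkkklkjjjllk$ljk
  rot[4] = ljllkklkkklkjjjllk$ljkk
  rot[5] = jllkklkkklkjjjllk$ljkkl
  rot[6] = llkklkkklkjjjllk$ljkklj
  rot[7] = lkklkkklkjjjllk$ljkkljl
  rot[8] = kklkkklkjjjllk$ljkkljll
  rot[9] = klkkklkjjjllk$ljkkljllk
  rot[10] = lkkklkjjjllk$ljkkljllkk
  rot[11] = kkklkjjjllk$ljkkljllkkl
  rot[12] = kklkjjjllk$ljkkljllkklk
  rot[13] = klkjjjllk$ljkkljllkklkk
  rot[14] = lkjjjllk$ljkkljllkklkkk
  rot[15] = kjjjllk$ljkkljllkklkkkl
  rot[16] = jjjllk$ljkkljllkklkkklk
  rot[17] = jjllk$ljkkljllkklkkklkj
  rot[18] = jllk$ljkkljllkklkkklkjj
  rot[19] = llk$ljkkljllkklkkklkjjj
  rot[20] = lk$ljkkljllkklkkklkjjjl
  rot[21] = k$ljkkljllkklkkklkjjjll
  rot[22] = $ljkkljllkklkkklkjjjllk
Sorted (with $ < everything):
  sorted[0] = $ljkkljllkklkkklkjjjllk
  sorted[1] = jjjllk$ljkkljllkklkkklk
  sorted[2] = jjllk$ljkkljllkklkkklkj
  sorted[3] = jkkljllkklkkklkjjjllk$l
  sorted[4] = jllk$ljkkljllkklkkklkjj
  sorted[5] = jllkklkkklkjjjllk$ljkkl
  sorted[6] = k$ljkkljllkklkkklkjjjll
  sorted[7] = kjjjllk$ljkkljllkklkkkl
  sorted[8] = kkklkjjjllk$ljkkljllkkl
  sorted[9] = kkljllkklkkklkjjjllk$lj
  sorted[10] = kklkjjjllk$ljkkljllkklk
  sorted[11] = kklkkklkjjjllk$ljkkljll
  sorted[12] = kljllkklkkklkjjjllk$ljk
  sorted[13] = klkjjjllk$ljkkljllkklkk
  sorted[14] = klkkklkjjjllk$ljkkljllk
  sorted[15] = ljkkljllkklkkklkjjjllk$
  sorted[16] = ljllkklkkklkjjjllk$ljkk
  sorted[17] = lk$ljkkljllkklkkklkjjjl
  sorted[18] = lkjjjllk$ljkkljllkklkkk
  sorted[19] = lkkklkjjjllk$ljkkljllkk
  sorted[20] = lkklkkklkjjjllk$ljkkljl
  sorted[21] = llk$ljkkljllkklkkklkjjj
  sorted[22] = llkklkkklkjjjllk$ljkklj
sorted[4] = jllk$ljkkljllkklkkklkjj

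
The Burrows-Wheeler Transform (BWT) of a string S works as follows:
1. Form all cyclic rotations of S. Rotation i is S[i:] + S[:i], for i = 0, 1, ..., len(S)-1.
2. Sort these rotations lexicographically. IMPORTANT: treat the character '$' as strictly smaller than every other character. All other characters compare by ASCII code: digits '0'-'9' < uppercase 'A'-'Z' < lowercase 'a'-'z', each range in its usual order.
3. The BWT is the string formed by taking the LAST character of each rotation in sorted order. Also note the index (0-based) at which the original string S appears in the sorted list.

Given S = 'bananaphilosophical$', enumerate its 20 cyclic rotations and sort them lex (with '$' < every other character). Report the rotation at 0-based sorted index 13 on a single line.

All 20 rotations (rotation i = S[i:]+S[:i]):
  rot[0] = bananaphilosophical$
  rot[1] = ananaphilosophical$b
  rot[2] = nanaphilosophical$ba
  rot[3] = anaphilosophical$ban
  rot[4] = naphilosophical$bana
  rot[5] = aphilosophical$banan
  rot[6] = philosophical$banana
  rot[7] = hilosophical$bananap
  rot[8] = ilosophical$bananaph
  rot[9] = losophical$bananaphi
  rot[10] = osophical$bananaphil
  rot[11] = sophical$bananaphilo
  rot[12] = ophical$bananaphilos
  rot[13] = phical$bananaphiloso
  rot[14] = hical$bananaphilosop
  rot[15] = ical$bananaphilosoph
  rot[16] = cal$bananaphilosophi
  rot[17] = al$bananaphilosophic
  rot[18] = l$bananaphilosophica
  rot[19] = $bananaphilosophical
Sorted (with $ < everything):
  sorted[0] = $bananaphilosophical
  sorted[1] = al$bananaphilosophic
  sorted[2] = ananaphilosophical$b
  sorted[3] = anaphilosophical$ban
  sorted[4] = aphilosophical$banan
  sorted[5] = bananaphilosophical$
  sorted[6] = cal$bananaphilosophi
  sorted[7] = hical$bananaphilosop
  sorted[8] = hilosophical$bananap
  sorted[9] = ical$bananaphilosoph
  sorted[10] = ilosophical$bananaph
  sorted[11] = l$bananaphilosophica
  sorted[12] = losophical$bananaphi
  sorted[13] = nanaphilosophical$ba
  sorted[14] = naphilosophical$bana
  sorted[15] = ophical$bananaphilos
  sorted[16] = osophical$bananaphil
  sorted[17] = phical$bananaphiloso
  sorted[18] = philosophical$banana
  sorted[19] = sophical$bananaphilo
sorted[13] = nanaphilosophical$ba

Answer: nanaphilosophical$ba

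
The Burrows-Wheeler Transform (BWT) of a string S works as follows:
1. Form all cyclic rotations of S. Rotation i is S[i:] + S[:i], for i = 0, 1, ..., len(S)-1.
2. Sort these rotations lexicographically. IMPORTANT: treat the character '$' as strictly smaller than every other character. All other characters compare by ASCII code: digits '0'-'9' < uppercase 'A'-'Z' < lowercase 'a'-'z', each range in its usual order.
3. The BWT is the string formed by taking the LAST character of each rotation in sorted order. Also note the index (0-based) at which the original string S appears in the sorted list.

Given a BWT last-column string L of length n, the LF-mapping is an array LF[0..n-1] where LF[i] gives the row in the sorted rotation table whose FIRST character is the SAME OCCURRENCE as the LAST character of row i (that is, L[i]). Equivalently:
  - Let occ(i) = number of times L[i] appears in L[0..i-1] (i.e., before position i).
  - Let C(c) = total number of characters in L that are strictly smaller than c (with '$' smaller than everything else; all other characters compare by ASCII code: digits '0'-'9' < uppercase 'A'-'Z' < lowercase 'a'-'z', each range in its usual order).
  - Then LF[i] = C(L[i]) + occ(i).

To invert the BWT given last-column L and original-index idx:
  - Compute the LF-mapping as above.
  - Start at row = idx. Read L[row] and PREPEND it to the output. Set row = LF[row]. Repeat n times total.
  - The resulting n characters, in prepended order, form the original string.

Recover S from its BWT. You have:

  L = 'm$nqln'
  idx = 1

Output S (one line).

Answer: lnqnm$

Derivation:
LF mapping: 2 0 3 5 1 4
Walk LF starting at row 1, prepending L[row]:
  step 1: row=1, L[1]='$', prepend. Next row=LF[1]=0
  step 2: row=0, L[0]='m', prepend. Next row=LF[0]=2
  step 3: row=2, L[2]='n', prepend. Next row=LF[2]=3
  step 4: row=3, L[3]='q', prepend. Next row=LF[3]=5
  step 5: row=5, L[5]='n', prepend. Next row=LF[5]=4
  step 6: row=4, L[4]='l', prepend. Next row=LF[4]=1
Reversed output: lnqnm$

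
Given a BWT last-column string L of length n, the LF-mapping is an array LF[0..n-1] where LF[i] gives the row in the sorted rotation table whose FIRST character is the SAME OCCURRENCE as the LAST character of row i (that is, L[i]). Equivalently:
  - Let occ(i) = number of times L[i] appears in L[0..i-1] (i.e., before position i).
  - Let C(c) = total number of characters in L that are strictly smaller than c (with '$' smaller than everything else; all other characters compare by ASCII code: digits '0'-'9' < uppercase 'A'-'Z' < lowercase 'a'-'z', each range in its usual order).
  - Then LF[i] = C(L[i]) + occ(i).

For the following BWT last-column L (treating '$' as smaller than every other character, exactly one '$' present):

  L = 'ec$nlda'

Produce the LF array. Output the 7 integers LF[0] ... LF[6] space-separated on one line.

Answer: 4 2 0 6 5 3 1

Derivation:
Char counts: '$':1, 'a':1, 'c':1, 'd':1, 'e':1, 'l':1, 'n':1
C (first-col start): C('$')=0, C('a')=1, C('c')=2, C('d')=3, C('e')=4, C('l')=5, C('n')=6
L[0]='e': occ=0, LF[0]=C('e')+0=4+0=4
L[1]='c': occ=0, LF[1]=C('c')+0=2+0=2
L[2]='$': occ=0, LF[2]=C('$')+0=0+0=0
L[3]='n': occ=0, LF[3]=C('n')+0=6+0=6
L[4]='l': occ=0, LF[4]=C('l')+0=5+0=5
L[5]='d': occ=0, LF[5]=C('d')+0=3+0=3
L[6]='a': occ=0, LF[6]=C('a')+0=1+0=1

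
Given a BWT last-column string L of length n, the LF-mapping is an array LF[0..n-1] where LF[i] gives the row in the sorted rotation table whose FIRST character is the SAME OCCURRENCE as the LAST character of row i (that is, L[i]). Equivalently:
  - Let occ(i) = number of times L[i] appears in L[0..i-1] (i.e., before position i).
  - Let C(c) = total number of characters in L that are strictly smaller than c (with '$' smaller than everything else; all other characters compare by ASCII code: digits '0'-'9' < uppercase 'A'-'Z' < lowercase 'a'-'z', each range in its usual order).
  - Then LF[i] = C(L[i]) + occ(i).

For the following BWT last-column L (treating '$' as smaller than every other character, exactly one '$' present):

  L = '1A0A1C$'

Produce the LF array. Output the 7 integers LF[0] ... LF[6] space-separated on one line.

Answer: 2 4 1 5 3 6 0

Derivation:
Char counts: '$':1, '0':1, '1':2, 'A':2, 'C':1
C (first-col start): C('$')=0, C('0')=1, C('1')=2, C('A')=4, C('C')=6
L[0]='1': occ=0, LF[0]=C('1')+0=2+0=2
L[1]='A': occ=0, LF[1]=C('A')+0=4+0=4
L[2]='0': occ=0, LF[2]=C('0')+0=1+0=1
L[3]='A': occ=1, LF[3]=C('A')+1=4+1=5
L[4]='1': occ=1, LF[4]=C('1')+1=2+1=3
L[5]='C': occ=0, LF[5]=C('C')+0=6+0=6
L[6]='$': occ=0, LF[6]=C('$')+0=0+0=0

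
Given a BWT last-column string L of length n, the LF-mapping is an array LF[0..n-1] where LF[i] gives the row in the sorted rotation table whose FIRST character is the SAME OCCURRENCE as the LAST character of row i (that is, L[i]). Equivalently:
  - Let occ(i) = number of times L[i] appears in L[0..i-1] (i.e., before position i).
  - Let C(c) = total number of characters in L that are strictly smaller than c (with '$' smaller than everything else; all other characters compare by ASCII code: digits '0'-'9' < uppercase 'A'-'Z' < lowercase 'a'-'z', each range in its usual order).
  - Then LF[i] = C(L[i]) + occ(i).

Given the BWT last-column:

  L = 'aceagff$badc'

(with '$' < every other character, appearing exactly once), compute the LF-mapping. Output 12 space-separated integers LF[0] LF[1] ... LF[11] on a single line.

Answer: 1 5 8 2 11 9 10 0 4 3 7 6

Derivation:
Char counts: '$':1, 'a':3, 'b':1, 'c':2, 'd':1, 'e':1, 'f':2, 'g':1
C (first-col start): C('$')=0, C('a')=1, C('b')=4, C('c')=5, C('d')=7, C('e')=8, C('f')=9, C('g')=11
L[0]='a': occ=0, LF[0]=C('a')+0=1+0=1
L[1]='c': occ=0, LF[1]=C('c')+0=5+0=5
L[2]='e': occ=0, LF[2]=C('e')+0=8+0=8
L[3]='a': occ=1, LF[3]=C('a')+1=1+1=2
L[4]='g': occ=0, LF[4]=C('g')+0=11+0=11
L[5]='f': occ=0, LF[5]=C('f')+0=9+0=9
L[6]='f': occ=1, LF[6]=C('f')+1=9+1=10
L[7]='$': occ=0, LF[7]=C('$')+0=0+0=0
L[8]='b': occ=0, LF[8]=C('b')+0=4+0=4
L[9]='a': occ=2, LF[9]=C('a')+2=1+2=3
L[10]='d': occ=0, LF[10]=C('d')+0=7+0=7
L[11]='c': occ=1, LF[11]=C('c')+1=5+1=6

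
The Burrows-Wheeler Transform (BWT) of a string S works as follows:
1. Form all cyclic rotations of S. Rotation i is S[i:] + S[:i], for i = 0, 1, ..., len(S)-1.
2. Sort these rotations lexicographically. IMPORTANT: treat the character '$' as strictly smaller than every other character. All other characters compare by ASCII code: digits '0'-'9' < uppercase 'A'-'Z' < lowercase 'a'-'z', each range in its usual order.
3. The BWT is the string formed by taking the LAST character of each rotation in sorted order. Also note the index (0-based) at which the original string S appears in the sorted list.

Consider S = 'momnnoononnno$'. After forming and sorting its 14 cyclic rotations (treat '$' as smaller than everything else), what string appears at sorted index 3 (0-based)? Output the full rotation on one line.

Answer: nnno$momnnoono

Derivation:
All 14 rotations (rotation i = S[i:]+S[:i]):
  rot[0] = momnnoononnno$
  rot[1] = omnnoononnno$m
  rot[2] = mnnoononnno$mo
  rot[3] = nnoononnno$mom
  rot[4] = noononnno$momn
  rot[5] = oononnno$momnn
  rot[6] = ononnno$momnno
  rot[7] = nonnno$momnnoo
  rot[8] = onnno$momnnoon
  rot[9] = nnno$momnnoono
  rot[10] = nno$momnnoonon
  rot[11] = no$momnnoononn
  rot[12] = o$momnnoononnn
  rot[13] = $momnnoononnno
Sorted (with $ < everything):
  sorted[0] = $momnnoononnno
  sorted[1] = mnnoononnno$mo
  sorted[2] = momnnoononnno$
  sorted[3] = nnno$momnnoono
  sorted[4] = nno$momnnoonon
  sorted[5] = nnoononnno$mom
  sorted[6] = no$momnnoononn
  sorted[7] = nonnno$momnnoo
  sorted[8] = noononnno$momn
  sorted[9] = o$momnnoononnn
  sorted[10] = omnnoononnno$m
  sorted[11] = onnno$momnnoon
  sorted[12] = ononnno$momnno
  sorted[13] = oononnno$momnn
sorted[3] = nnno$momnnoono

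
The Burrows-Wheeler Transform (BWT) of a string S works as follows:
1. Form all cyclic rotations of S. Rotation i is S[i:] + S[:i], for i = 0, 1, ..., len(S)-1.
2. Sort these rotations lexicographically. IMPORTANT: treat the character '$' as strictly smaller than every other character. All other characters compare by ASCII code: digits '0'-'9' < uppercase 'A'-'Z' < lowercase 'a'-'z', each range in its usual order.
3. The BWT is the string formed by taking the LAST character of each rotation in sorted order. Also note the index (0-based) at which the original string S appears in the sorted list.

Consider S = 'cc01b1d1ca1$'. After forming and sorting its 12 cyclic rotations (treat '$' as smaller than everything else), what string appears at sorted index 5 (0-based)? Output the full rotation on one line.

All 12 rotations (rotation i = S[i:]+S[:i]):
  rot[0] = cc01b1d1ca1$
  rot[1] = c01b1d1ca1$c
  rot[2] = 01b1d1ca1$cc
  rot[3] = 1b1d1ca1$cc0
  rot[4] = b1d1ca1$cc01
  rot[5] = 1d1ca1$cc01b
  rot[6] = d1ca1$cc01b1
  rot[7] = 1ca1$cc01b1d
  rot[8] = ca1$cc01b1d1
  rot[9] = a1$cc01b1d1c
  rot[10] = 1$cc01b1d1ca
  rot[11] = $cc01b1d1ca1
Sorted (with $ < everything):
  sorted[0] = $cc01b1d1ca1
  sorted[1] = 01b1d1ca1$cc
  sorted[2] = 1$cc01b1d1ca
  sorted[3] = 1b1d1ca1$cc0
  sorted[4] = 1ca1$cc01b1d
  sorted[5] = 1d1ca1$cc01b
  sorted[6] = a1$cc01b1d1c
  sorted[7] = b1d1ca1$cc01
  sorted[8] = c01b1d1ca1$c
  sorted[9] = ca1$cc01b1d1
  sorted[10] = cc01b1d1ca1$
  sorted[11] = d1ca1$cc01b1
sorted[5] = 1d1ca1$cc01b

Answer: 1d1ca1$cc01b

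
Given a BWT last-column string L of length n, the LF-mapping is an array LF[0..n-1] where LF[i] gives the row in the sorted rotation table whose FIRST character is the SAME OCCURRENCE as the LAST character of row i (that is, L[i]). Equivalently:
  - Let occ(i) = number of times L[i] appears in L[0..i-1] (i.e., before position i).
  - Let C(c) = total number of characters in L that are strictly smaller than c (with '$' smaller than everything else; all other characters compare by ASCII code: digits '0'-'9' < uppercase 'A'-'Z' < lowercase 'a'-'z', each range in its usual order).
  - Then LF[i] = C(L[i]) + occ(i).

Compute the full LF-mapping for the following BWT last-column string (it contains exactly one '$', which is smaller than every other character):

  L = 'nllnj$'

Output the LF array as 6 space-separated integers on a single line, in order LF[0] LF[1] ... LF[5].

Answer: 4 2 3 5 1 0

Derivation:
Char counts: '$':1, 'j':1, 'l':2, 'n':2
C (first-col start): C('$')=0, C('j')=1, C('l')=2, C('n')=4
L[0]='n': occ=0, LF[0]=C('n')+0=4+0=4
L[1]='l': occ=0, LF[1]=C('l')+0=2+0=2
L[2]='l': occ=1, LF[2]=C('l')+1=2+1=3
L[3]='n': occ=1, LF[3]=C('n')+1=4+1=5
L[4]='j': occ=0, LF[4]=C('j')+0=1+0=1
L[5]='$': occ=0, LF[5]=C('$')+0=0+0=0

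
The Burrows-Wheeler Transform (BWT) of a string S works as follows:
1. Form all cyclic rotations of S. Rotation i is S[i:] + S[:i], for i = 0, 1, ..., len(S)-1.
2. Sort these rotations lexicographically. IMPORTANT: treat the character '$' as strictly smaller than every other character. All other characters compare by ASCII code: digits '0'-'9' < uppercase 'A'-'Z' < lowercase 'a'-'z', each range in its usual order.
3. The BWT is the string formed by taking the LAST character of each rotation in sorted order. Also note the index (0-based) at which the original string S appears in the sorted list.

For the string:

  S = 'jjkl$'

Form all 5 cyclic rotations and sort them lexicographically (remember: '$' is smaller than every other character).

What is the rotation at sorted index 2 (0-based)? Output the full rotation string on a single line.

Answer: jkl$j

Derivation:
All 5 rotations (rotation i = S[i:]+S[:i]):
  rot[0] = jjkl$
  rot[1] = jkl$j
  rot[2] = kl$jj
  rot[3] = l$jjk
  rot[4] = $jjkl
Sorted (with $ < everything):
  sorted[0] = $jjkl
  sorted[1] = jjkl$
  sorted[2] = jkl$j
  sorted[3] = kl$jj
  sorted[4] = l$jjk
sorted[2] = jkl$j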